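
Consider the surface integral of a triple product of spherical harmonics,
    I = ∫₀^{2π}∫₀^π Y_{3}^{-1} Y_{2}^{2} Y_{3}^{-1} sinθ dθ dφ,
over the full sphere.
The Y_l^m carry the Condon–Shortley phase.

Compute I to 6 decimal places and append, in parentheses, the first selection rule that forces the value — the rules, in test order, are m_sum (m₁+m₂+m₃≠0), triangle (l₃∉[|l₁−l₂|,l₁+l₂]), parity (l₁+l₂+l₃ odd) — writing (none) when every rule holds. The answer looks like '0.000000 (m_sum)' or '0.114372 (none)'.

0.206013 (none)

Rules hold: Σm=0, L=8 even, 1≤3≤5.
N = 7·5·7 = 245
Δ = 2!·4!·2!/9! = 1/3780
Racah Σ t=0..2: t=0:+1/24 t=1:−1/4 t=2:+1/24 = -1/6
⇒ 3j(3 2 3; 0 0 0)² = 4/105, sgn +1
Racah Σ t=2..2: t=2:+1/16 = 1/16
⇒ 3j(3 2 3; -1 2 -1)² = 2/35, sgn +1
4πI² = N·(3j₀)²·(3jₘ)² = 8/15
I = +1·√(0.533333/4π) = 0.20601291
No selection rule forces the value: the integral is nonzero (none).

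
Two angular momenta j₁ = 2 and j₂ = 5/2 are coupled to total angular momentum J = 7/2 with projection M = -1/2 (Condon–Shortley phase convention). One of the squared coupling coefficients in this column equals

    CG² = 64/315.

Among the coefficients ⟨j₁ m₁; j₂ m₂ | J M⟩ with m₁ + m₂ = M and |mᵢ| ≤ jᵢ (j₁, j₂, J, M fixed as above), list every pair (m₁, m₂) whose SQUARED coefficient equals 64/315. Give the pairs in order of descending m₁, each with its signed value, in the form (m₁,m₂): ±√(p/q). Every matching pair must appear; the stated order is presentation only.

Admissible pairs with m₁+m₂ = M = -1/2: (-2,3/2), (-1,1/2), (0,-1/2), (1,-3/2), (2,-5/2)
  (m₁,m₂)=(2,-5/2): CG² = 4/63, CG = +√(4/63)
  (m₁,m₂)=(1,-3/2): CG² = 121/315, CG = +√(121/315)
  (m₁,m₂)=(0,-1/2): CG² = 4/105, CG = +√(4/105)
  (m₁,m₂)=(-1,1/2): CG² = 14/45, CG = −√(14/45)
  (m₁,m₂)=(-2,3/2): CG² = 64/315, CG = −√(64/315)   ← matches the target
Pairs with CG² = 64/315: (-2,3/2): −√(64/315)

(-2,3/2): −√(64/315)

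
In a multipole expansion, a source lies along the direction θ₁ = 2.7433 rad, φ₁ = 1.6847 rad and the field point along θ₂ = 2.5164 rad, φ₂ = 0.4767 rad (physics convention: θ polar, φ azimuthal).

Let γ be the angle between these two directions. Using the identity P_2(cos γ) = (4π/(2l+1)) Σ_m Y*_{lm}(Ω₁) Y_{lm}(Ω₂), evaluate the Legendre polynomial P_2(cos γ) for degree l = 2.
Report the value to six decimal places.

0.528218

Term-by-term m-sum for l=2 (normalisation 4π/5 = 2.513274):
  [-2]  conj(Y_{2,-2})(Ω₁) = -0.05660 - 0.01312j ; Y_{2,-2}(Ω₂) = 0.07659 - 0.10788j ; Δ = -0.00575 + 0.00510j
  [-1]  conj(Y_{2,-1})(Ω₁) = 0.03139 - 0.27439j ; Y_{2,-1}(Ω₂) = -0.32574 + 0.16822j ; Δ = 0.03593 + 0.09466j
  [+0]  conj(Y_{2,0})(Ω₁) = 0.48846 + 0.00000j ; Y_{2,0}(Ω₂) = 0.30670 + 0.00000j ; Δ = 0.14981 + 0.00000j
  [+1]  conj(Y_{2,1})(Ω₁) = -0.03139 - 0.27439j ; Y_{2,1}(Ω₂) = 0.32574 + 0.16822j ; Δ = 0.03593 - 0.09466j
  [+2]  conj(Y_{2,2})(Ω₁) = -0.05660 + 0.01312j ; Y_{2,2}(Ω₂) = 0.07659 + 0.10788j ; Δ = -0.00575 - 0.00510j
Total Σ_m = 0.21017 + 0.00000j. Multiply by 2.513274: 0.52822 + 0.00000j. P_2(cos γ) = 0.528218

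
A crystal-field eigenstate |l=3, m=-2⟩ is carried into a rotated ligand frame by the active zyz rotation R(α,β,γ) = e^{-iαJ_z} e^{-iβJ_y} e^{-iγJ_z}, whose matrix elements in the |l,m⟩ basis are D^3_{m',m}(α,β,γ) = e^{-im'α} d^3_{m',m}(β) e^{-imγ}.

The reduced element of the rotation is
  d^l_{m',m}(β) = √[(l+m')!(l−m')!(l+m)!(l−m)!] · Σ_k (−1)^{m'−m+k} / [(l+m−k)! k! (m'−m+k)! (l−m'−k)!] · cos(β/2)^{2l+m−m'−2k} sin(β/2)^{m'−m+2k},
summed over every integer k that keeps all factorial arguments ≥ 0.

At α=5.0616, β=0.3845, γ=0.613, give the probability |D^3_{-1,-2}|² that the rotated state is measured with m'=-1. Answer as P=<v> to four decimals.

P=0.2589

Split into d^3_{-1,-2}(β=0.3845) × two z-phases.
Half-angle: c=0.981577, s=0.191068. N=√(2·24·1·120)=75.894664
Admissible k: 0..1 (factorial args all ≥0)
  k=0: (−1)^1·75.8947/(24)·0.9816^5·0.1911^1 = -0.550566
  k=1: (−1)^2·75.8947/(12)·0.9816^3·0.1911^3 = +0.041722
d^3_{-1,-2}(0.3845) = -0.550566 +0.041722 = -0.508844
|D^3_{-1,-2}|² = |d^3_{-1,-2}(β)|² = (-0.508844)² = 0.258922 (the z-rotation phases have unit modulus)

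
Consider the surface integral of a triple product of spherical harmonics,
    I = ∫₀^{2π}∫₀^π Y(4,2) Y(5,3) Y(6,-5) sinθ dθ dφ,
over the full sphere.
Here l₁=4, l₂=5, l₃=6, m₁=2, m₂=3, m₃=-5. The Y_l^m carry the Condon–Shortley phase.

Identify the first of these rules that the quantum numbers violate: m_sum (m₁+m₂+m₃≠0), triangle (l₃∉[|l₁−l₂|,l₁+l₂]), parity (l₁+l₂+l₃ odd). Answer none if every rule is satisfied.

parity

Σmᵢ = 0  ✓
l₃∈[|l₁−l₂|,l₁+l₂]=[1,9], have l₃=6  ✓
Σlᵢ = 15 ⇒ odd  ✗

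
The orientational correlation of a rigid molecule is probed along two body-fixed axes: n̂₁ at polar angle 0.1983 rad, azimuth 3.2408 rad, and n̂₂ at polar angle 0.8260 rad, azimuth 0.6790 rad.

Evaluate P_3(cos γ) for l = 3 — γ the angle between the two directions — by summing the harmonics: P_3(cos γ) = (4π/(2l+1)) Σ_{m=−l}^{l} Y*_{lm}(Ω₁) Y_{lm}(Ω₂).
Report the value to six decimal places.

Term-by-term m-sum for l=3 (normalisation 4π/7 = 1.795196):
  m=-3: Y*=(-0.003050, -0.000935)  Y=(-0.074535, -0.148122)  product (0.000089, 0.000521)
  m=-2: Y*=(0.038123, 0.007665)  Y=(0.079083, -0.366011)  product (0.005820, -0.013347)
  m=-1: Y*=(-0.241124, -0.024000)  Y=(0.239866, -0.193574)  product (-0.062483, 0.040918)
  m=+0: Y*=(0.660730, -0.000000)  Y=(-0.177768, 0.000000)  product (-0.117457, 0.000000)
  m=+1: Y*=(0.241124, -0.024000)  Y=(-0.239866, -0.193574)  product (-0.062483, -0.040918)
  m=+2: Y*=(0.038123, -0.007665)  Y=(0.079083, 0.366011)  product (0.005820, 0.013347)
  m=+3: Y*=(0.003050, -0.000935)  Y=(0.074535, -0.148122)  product (0.000089, -0.000521)
Σ over m = (-0.230605, 0.000000); ×(4π/7) → (-0.413980, 0.000000). Real part: -0.413980

-0.413980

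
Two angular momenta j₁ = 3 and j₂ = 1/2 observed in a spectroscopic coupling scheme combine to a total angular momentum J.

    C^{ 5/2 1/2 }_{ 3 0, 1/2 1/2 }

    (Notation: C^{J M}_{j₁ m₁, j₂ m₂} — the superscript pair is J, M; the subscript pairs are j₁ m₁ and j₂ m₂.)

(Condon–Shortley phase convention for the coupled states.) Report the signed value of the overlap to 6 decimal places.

√[6·1!5!0!/7! · 3!3!1!0!3!2!] = √(432/7)
  +(−1)^1/∏(1,0,2,0,3,0)! = -1/12  (running -1/12)
⟨..|..⟩ = √(432/7)·(-1/12) = -0.654654

-0.654654  (= −√(3/7))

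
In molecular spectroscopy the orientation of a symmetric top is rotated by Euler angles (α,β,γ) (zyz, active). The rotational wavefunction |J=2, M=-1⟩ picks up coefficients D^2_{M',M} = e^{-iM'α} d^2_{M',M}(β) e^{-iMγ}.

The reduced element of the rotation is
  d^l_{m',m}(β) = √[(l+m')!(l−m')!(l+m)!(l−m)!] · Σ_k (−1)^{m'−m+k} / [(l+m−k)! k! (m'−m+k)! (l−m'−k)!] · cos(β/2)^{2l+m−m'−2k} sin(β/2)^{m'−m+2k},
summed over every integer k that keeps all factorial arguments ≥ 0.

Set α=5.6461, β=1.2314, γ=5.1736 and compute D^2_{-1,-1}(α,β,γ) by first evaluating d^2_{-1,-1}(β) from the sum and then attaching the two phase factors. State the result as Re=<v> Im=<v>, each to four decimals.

D^2_{-1,-1}(5.6461,1.2314,5.1736) = e^{-i·-1·5.6461}·d^2_{-1,-1}(1.2314)·e^{-i·-1·5.1736}. Compute d first:
Half-angle: c=0.816369, s=0.577530. N=√(1·6·1·6)=6.000000
k∈{0,1} keeps every argument non-negative
  k=0: (−1)^0·6.0000/(6)·0.8164^4·0.5775^0 = +0.444168
  k=1: (−1)^1·6.0000/(2)·0.8164^2·0.5775^2 = -0.666874
d^2_{-1,-1}(1.2314) = +0.444168 -0.666874 = -0.222707
Attach z-rotation phases: D = e^{-i(-1)(5.6461)}·(-0.222707)·e^{-i(-1)(5.1736)} = +0.038967+0.219271i

Re=0.0390 Im=0.2193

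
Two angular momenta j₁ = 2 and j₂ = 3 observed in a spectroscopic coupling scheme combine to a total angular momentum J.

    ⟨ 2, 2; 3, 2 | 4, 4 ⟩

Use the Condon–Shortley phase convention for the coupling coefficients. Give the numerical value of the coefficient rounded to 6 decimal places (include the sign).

√[9·1!3!5!/10! · 4!0!5!1!8!0!] = √(207360)
  +(−1)^0/∏(0,1,0,5,3,0)! = 1/720  (running 1/720)
⟨..|..⟩ = √(207360)·(1/720) = +0.632456

+√(2/5) ≈ +0.632456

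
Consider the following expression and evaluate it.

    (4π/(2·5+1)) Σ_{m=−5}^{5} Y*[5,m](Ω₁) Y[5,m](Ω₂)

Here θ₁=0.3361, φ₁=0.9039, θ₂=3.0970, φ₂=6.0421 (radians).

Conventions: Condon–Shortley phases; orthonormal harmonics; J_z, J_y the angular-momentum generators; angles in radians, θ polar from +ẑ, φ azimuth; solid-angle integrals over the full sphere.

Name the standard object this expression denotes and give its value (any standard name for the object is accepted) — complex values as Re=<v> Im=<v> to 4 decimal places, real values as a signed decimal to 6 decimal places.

This sum is the spherical-harmonic addition theorem: it equals the Legendre polynomial P_l(cos γ) of the angle γ between the two directions.
Expand P_5 via completeness: Σ_{m} conj(Y_{5,m}) at Ω₁ times Y_{5,m} at Ω₂ —
  [-5]  conj(Y_{5,-5})(Ω₁) = -0.00035 - 0.00178j ; Y_{5,-5}(Ω₂) = 0.00000 + 0.00000j ; Δ = 0.00000 - 0.00000j
  [-4]  conj(Y_{5,-4})(Ω₁) = -0.01459 - 0.00748j ; Y_{5,-4}(Ω₂) = -0.00000 - 0.00000j ; Δ = 0.00000 + 0.00000j
  [-3]  conj(Y_{5,-3})(Ω₁) = -0.07921 + 0.03632j ; Y_{5,-3}(Ω₂) = 0.00018 + 0.00016j ; Δ = -0.00002 - 0.00001j
  [-2]  conj(Y_{5,-2})(Ω₁) = -0.06839 + 0.28313j ; Y_{5,-2}(Ω₂) = -0.00594 - 0.00311j ; Δ = 0.00129 - 0.00147j
  [-1]  conj(Y_{5,-1})(Ω₁) = 0.33994 + 0.43183j ; Y_{5,-1}(Ω₂) = 0.11015 + 0.02708j ; Δ = 0.02575 + 0.05677j
  [+0]  conj(Y_{5,0})(Ω₁) = 0.29303 + 0.00000j ; Y_{5,0}(Ω₂) = -0.92170 + 0.00000j ; Δ = -0.27009 + 0.00000j
  [+1]  conj(Y_{5,1})(Ω₁) = -0.33994 + 0.43183j ; Y_{5,1}(Ω₂) = -0.11015 + 0.02708j ; Δ = 0.02575 - 0.05677j
  [+2]  conj(Y_{5,2})(Ω₁) = -0.06839 - 0.28313j ; Y_{5,2}(Ω₂) = -0.00594 + 0.00311j ; Δ = 0.00129 + 0.00147j
  [+3]  conj(Y_{5,3})(Ω₁) = 0.07921 + 0.03632j ; Y_{5,3}(Ω₂) = -0.00018 + 0.00016j ; Δ = -0.00002 + 0.00001j
  [+4]  conj(Y_{5,4})(Ω₁) = -0.01459 + 0.00748j ; Y_{5,4}(Ω₂) = -0.00000 + 0.00000j ; Δ = 0.00000 - 0.00000j
  [+5]  conj(Y_{5,5})(Ω₁) = 0.00035 - 0.00178j ; Y_{5,5}(Ω₂) = -0.00000 + 0.00000j ; Δ = 0.00000 + 0.00000j
Σ over m = -0.21605 - 0.00000j; ×(4π/11) → -0.24682 - 0.00000j. Real part: -0.246819

Legendre polynomial (addition theorem), -0.246819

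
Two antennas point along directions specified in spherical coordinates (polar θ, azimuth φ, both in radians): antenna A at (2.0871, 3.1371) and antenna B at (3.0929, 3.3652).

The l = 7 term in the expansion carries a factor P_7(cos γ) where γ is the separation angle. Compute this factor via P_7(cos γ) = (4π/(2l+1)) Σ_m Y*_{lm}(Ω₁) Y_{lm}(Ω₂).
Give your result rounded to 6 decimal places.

Term-by-term m-sum for l=7 (normalisation 4π/15 = 0.837758):
  [-7]  conj(Y_{7,-7})(Ω₁) = -0.18802 + 0.00591j ; Y_{7,-7}(Ω₂) = -0.00000 + 0.00000j ; Δ = -0.00000 - 0.00000j
  [-6]  conj(Y_{7,-6})(Ω₁) = -0.39940 + 0.01077j ; Y_{7,-6}(Ω₂) = -0.00000 + 0.00000j ; Δ = 0.00000 - 0.00000j
  [-5]  conj(Y_{7,-5})(Ω₁) = -0.39564 + 0.00889j ; Y_{7,-5}(Ω₂) = -0.00000 + 0.00000j ; Δ = 0.00000 - 0.00000j
  [-4]  conj(Y_{7,-4})(Ω₁) = -0.03485 + 0.00063j ; Y_{7,-4}(Ω₂) = -0.00003 + 0.00003j ; Δ = 0.00000 - 0.00000j
  [-3]  conj(Y_{7,-3})(Ω₁) = 0.33406 - 0.00450j ; Y_{7,-3}(Ω₂) = -0.00079 + 0.00063j ; Δ = -0.00026 + 0.00021j
  [-2]  conj(Y_{7,-2})(Ω₁) = 0.19362 - 0.00174j ; Y_{7,-2}(Ω₂) = -0.01588 + 0.00762j ; Δ = -0.00306 + 0.00150j
  [-1]  conj(Y_{7,-1})(Ω₁) = -0.26165 + 0.00118j ; Y_{7,-1}(Ω₂) = -0.19093 + 0.04342j ; Δ = 0.04991 - 0.01159j
  [+0]  conj(Y_{7,0})(Ω₁) = -0.22983 + 0.00000j ; Y_{7,0}(Ω₂) = -1.05658 + 0.00000j ; Δ = 0.24284 + 0.00000j
  [+1]  conj(Y_{7,1})(Ω₁) = 0.26165 + 0.00118j ; Y_{7,1}(Ω₂) = 0.19093 + 0.04342j ; Δ = 0.04991 + 0.01159j
  [+2]  conj(Y_{7,2})(Ω₁) = 0.19362 + 0.00174j ; Y_{7,2}(Ω₂) = -0.01588 - 0.00762j ; Δ = -0.00306 - 0.00150j
  [+3]  conj(Y_{7,3})(Ω₁) = -0.33406 - 0.00450j ; Y_{7,3}(Ω₂) = 0.00079 + 0.00063j ; Δ = -0.00026 - 0.00021j
  [+4]  conj(Y_{7,4})(Ω₁) = -0.03485 - 0.00063j ; Y_{7,4}(Ω₂) = -0.00003 - 0.00003j ; Δ = 0.00000 + 0.00000j
  [+5]  conj(Y_{7,5})(Ω₁) = 0.39564 + 0.00889j ; Y_{7,5}(Ω₂) = 0.00000 + 0.00000j ; Δ = 0.00000 + 0.00000j
  [+6]  conj(Y_{7,6})(Ω₁) = -0.39940 - 0.01077j ; Y_{7,6}(Ω₂) = -0.00000 - 0.00000j ; Δ = 0.00000 + 0.00000j
  [+7]  conj(Y_{7,7})(Ω₁) = 0.18802 + 0.00591j ; Y_{7,7}(Ω₂) = 0.00000 + 0.00000j ; Δ = -0.00000 + 0.00000j
Σ over m = 0.33600 + 0.00000j; ×(4π/15) → 0.28149 + 0.00000j. Real part: 0.281487

0.281487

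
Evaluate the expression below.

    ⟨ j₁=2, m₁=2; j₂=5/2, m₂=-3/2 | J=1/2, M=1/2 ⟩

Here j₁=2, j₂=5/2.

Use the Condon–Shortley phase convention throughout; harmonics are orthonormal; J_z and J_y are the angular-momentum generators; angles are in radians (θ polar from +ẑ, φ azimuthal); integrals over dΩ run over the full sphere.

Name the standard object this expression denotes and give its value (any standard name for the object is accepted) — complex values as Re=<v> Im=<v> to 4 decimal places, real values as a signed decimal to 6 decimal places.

Clebsch–Gordan coefficient, +√(1/15) ≈ +0.258199

This is a Clebsch–Gordan (vector-coupling) coefficient.
j₁+j₂−J=4  J+j₁−j₂=0  J−j₁+j₂=1  j₁+j₂+J+1=6
(j₁±m₁, j₂±m₂, J±M) = (4,0,1,4,1,0)
P² = 192/5
sum k=0..0:
  [0] +1/24 = 1/24
S = 1/24
C² = P²·S² = 1/15 ; C = +0.258199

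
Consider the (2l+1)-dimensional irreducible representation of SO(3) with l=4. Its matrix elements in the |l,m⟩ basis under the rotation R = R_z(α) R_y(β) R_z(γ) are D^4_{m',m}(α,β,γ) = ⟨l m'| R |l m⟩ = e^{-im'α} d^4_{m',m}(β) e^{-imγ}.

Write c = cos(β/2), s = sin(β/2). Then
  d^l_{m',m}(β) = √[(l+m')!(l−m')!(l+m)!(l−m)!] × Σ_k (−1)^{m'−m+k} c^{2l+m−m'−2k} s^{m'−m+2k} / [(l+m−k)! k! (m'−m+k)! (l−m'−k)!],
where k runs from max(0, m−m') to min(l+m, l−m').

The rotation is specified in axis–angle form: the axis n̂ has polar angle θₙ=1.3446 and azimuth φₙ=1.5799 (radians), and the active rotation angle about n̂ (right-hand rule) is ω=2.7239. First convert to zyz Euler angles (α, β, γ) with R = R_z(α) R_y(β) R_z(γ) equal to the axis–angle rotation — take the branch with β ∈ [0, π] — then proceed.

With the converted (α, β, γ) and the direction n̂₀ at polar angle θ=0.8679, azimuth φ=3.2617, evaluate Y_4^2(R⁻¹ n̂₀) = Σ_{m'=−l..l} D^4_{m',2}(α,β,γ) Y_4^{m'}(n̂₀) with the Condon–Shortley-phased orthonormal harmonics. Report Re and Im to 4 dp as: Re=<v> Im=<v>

Axis–angle → zyz. n̂ = (sinθₙcosφₙ, sinθₙsinφₙ, cosθₙ) = (-0.008872, +0.974486, +0.224272), ω = 2.7239.
R = I cosω + sinω [n̂]ₓ + (1−cosω) n̂n̂ᵀ gives
  R = [-0.913877, -0.107524, +0.391495; +0.074429, +0.903577, +0.421910; -0.399111, +0.414712, -0.817755]
β = atan2(√(R₁₃²+R₂₃²), R₃₃) = 2.528297; α = atan2(R₂₃, R₁₃) mod 2π = 0.822774; γ = atan2(R₃₂, −R₃₁) mod 2π = 0.804566
Need the full column D^4_{m',2} for m'=−4..4 at α=0.8228, β=2.5283, γ=0.8046.
cos(β/2)=0.301865, sin(β/2)=0.953351
d^4_{-4,2}: single k=6 term ⇒ +0.362010;  D = -0.040160+0.359775i
d^4_{-3,2}: k∈[5..6] ⇒ +0.243156 -0.808436 = -0.565279;  D = -0.369157-0.428093i
d^4_{-2,2}: k∈[4..6] ⇒ +0.102885 -0.820960 +0.682373 = -0.035703;  D = -0.035679-0.001300i
d^4_{-1,2}: k∈[3..5] ⇒ +0.030714 -0.459523 +0.916680 = +0.487871;  D = +0.344645-0.345308i
d^4_{0,2}: k∈[2..4] ⇒ +0.006524 -0.173520 +0.649026 = +0.482030;  D = -0.018475-0.481676i
d^4_{1,2}: k∈[1..3] ⇒ +0.000924 -0.046071 +0.306348 = +0.261201;  D = -0.198139-0.170198i
d^4_{2,2}: k∈[0..2] ⇒ +0.000069 -0.008252 +0.102885 = +0.094702;  D = -0.094097+0.010687i
d^4_{3,2}: k∈[0..1] ⇒ -0.000815 +0.024378 = +0.023564;  D = -0.013976+0.018971i
d^4_{4,2}: single k=0 term ⇒ +0.003639;  D = +0.000679+0.003575i
Y_4^{m'}(θ=0.8679,φ=3.2617) and Σ D·Y over m':
  (-0.0402+0.3598i)·(+0.1330-0.0693i)  (-0.3692-0.4281i)·(-0.3363+0.1267i)  (-0.0357-0.0013i)·(+0.3641-0.0892i)  (+0.3446-0.3453i)·(+0.0173-0.0021i)  (-0.0185-0.4817i)·(-0.3623+0.0000i)  (-0.1981-0.1702i)·(-0.0173-0.0021i)  (-0.0941+0.0107i)·(+0.3641+0.0892i)  (-0.0140+0.0190i)·(+0.3363+0.1267i)  (+0.0007+0.0036i)·(+0.1330+0.0693i)
Y_4^2(R⁻¹ n̂) = +0.157425+0.322309i

Re=0.1574 Im=0.3223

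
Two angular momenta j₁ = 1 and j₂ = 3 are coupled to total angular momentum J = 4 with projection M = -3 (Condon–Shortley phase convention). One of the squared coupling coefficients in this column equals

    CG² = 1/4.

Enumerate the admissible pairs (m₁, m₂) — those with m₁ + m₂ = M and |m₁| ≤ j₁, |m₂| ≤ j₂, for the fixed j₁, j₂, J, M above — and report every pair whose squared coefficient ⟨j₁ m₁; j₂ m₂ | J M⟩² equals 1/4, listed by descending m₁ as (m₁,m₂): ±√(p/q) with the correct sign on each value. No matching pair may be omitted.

(0,-3): +√(1/4)

Admissible pairs with m₁+m₂ = M = -3: (-1,-2), (0,-3)
  (m₁,m₂)=(0,-3): CG² = 1/4, CG = +√(1/4)   ← matches the target
  (m₁,m₂)=(-1,-2): CG² = 3/4, CG = +√(3/4)
Pairs with CG² = 1/4: (0,-3): +√(1/4)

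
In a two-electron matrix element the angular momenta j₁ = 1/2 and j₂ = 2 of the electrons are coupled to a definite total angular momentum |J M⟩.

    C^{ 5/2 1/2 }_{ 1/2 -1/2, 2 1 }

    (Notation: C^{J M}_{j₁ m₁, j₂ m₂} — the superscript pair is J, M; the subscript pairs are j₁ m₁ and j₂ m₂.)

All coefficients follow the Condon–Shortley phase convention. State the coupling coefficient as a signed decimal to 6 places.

+√(2/5) = +0.632456

triangle: 0!×1!×4!/6! = 24/720
(j±m)!: 0!×1!×3!×1!×3!×2! = 72
prefactor² = (2J+1)×Δ×N² = 72/5
  k=0: +1/(0!×0!×1!×3!×0!×1!) = 1/6
Σ = 1/6  ⇒  CG² = 72/5×(1/6)² = 2/5
CG = +√(2/5) = +0.632456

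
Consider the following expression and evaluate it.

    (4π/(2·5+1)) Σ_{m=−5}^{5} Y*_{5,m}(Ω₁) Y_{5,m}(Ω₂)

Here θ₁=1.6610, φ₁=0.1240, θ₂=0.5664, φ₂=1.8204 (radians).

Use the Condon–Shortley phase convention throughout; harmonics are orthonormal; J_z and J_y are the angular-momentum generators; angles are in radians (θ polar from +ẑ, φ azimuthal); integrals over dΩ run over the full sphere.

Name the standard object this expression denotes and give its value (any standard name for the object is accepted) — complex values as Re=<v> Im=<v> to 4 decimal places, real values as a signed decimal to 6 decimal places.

Legendre polynomial (addition theorem), -0.242958

This sum is the spherical-harmonic addition theorem: it equals the Legendre polynomial P_l(cos γ) of the angle γ between the two directions.
Term-by-term m-sum for l=5 (normalisation 4π/11 = 1.142397):
  term(m=-5) = -0.00552 - 0.00760j   from Y*(Ω₁)=0.37013 + 0.26424j, Y(Ω₂)=-0.01958 - 0.00655j
  term(m=-4) = -0.01171 + 0.00643j   from Y*(Ω₁)=-0.11440 - 0.06191j, Y(Ω₂)=0.05562 - 0.08632j
  term(m=-3) = -0.03370 - 0.08515j   from Y*(Ω₁)=-0.29512 - 0.11514j, Y(Ω₂)=0.19680 + 0.21176j
  term(m=-2) = -0.06695 + 0.01718j   from Y*(Ω₁)=0.14322 + 0.03627j, Y(Ω₂)=-0.41077 + 0.22398j
  term(m=-1) = -0.01024 - 0.08106j   from Y*(Ω₁)=0.28101 + 0.03502j, Y(Ω₂)=-0.07127 - 0.27959j
  term(m=+0) = 0.04355 + 0.00000j   from Y*(Ω₁)=-0.15209 + 0.00000j, Y(Ω₂)=-0.28632 + 0.00000j
  term(m=+1) = -0.01024 + 0.08106j   from Y*(Ω₁)=-0.28101 + 0.03502j, Y(Ω₂)=0.07127 - 0.27959j
  term(m=+2) = -0.06695 - 0.01718j   from Y*(Ω₁)=0.14322 - 0.03627j, Y(Ω₂)=-0.41077 - 0.22398j
  term(m=+3) = -0.03370 + 0.08515j   from Y*(Ω₁)=0.29512 - 0.11514j, Y(Ω₂)=-0.19680 + 0.21176j
  term(m=+4) = -0.01171 - 0.00643j   from Y*(Ω₁)=-0.11440 + 0.06191j, Y(Ω₂)=0.05562 + 0.08632j
  term(m=+5) = -0.00552 + 0.00760j   from Y*(Ω₁)=-0.37013 + 0.26424j, Y(Ω₂)=0.01958 - 0.00655j
Accumulated sum -0.21267 - 0.00000j; after 4π/(2l+1) scaling, -0.24296 - 0.00000j ⇒ P_5 = -0.242958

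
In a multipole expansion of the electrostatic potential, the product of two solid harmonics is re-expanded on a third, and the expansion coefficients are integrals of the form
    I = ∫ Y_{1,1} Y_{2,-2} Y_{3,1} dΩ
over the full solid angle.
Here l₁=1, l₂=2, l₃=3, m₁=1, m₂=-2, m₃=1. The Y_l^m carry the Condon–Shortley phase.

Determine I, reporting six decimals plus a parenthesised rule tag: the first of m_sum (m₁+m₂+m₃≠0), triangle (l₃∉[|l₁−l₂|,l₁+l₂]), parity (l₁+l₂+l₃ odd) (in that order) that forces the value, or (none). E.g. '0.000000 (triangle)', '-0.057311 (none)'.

Rules hold: Σm=0, L=6 even, 1≤3≤3.
N = 3·5·7 = 105
Δ = 0!·2!·4!/7! = 1/105
Racah Σ t=0..0: t=0:+1/4 = 1/4
⇒ 3j(1 2 3; 0 0 0)² = 3/35, sgn -1
Racah Σ t=0..0: t=0:+1/48 = 1/48
⇒ 3j(1 2 3; 1 -2 1)² = 1/105, sgn +1
4πI² = N·(3j₀)²·(3jₘ)² = 3/35
I = -1·√(0.0857143/4π) = -0.08258890
No selection rule forces the value: the integral is nonzero (none).

-0.082589 (none)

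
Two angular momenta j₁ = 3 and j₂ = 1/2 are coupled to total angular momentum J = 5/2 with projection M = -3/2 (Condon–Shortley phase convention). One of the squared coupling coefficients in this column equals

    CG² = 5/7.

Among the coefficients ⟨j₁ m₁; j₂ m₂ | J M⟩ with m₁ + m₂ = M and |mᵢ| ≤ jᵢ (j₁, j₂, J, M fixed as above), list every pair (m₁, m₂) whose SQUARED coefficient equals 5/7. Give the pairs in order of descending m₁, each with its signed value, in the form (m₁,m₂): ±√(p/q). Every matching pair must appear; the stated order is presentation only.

Admissible pairs with m₁+m₂ = M = -3/2: (-2,1/2), (-1,-1/2)
  (m₁,m₂)=(-1,-1/2): CG² = 2/7, CG = +√(2/7)
  (m₁,m₂)=(-2,1/2): CG² = 5/7, CG = −√(5/7)   ← matches the target
Pairs with CG² = 5/7: (-2,1/2): −√(5/7)

(-2,1/2): −√(5/7)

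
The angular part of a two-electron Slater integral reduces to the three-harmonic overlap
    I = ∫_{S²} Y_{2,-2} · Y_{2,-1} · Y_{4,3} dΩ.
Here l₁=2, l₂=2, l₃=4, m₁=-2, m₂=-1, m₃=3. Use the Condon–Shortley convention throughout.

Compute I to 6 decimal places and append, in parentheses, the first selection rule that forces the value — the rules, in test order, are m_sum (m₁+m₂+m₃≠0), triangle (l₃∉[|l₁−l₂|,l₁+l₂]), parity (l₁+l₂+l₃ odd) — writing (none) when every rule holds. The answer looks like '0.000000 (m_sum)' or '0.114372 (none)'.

-0.238414 (none)

Rules hold: Σm=0, L=8 even, 0≤4≤4.
N = 5·5·9 = 225
Δ = 0!·4!·4!/9! = 1/630
Racah Σ t=0..0: t=0:+1/16 = 1/16
⇒ 3j(2 2 4; 0 0 0)² = 2/35, sgn +1
Racah Σ t=0..0: t=0:+1/144 = 1/144
⇒ 3j(2 2 4; -2 -1 3)² = 1/18, sgn -1
4πI² = N·(3j₀)²·(3jₘ)² = 5/7
I = -1·√(0.714286/4π) = -0.23841361
No selection rule forces the value: the integral is nonzero (none).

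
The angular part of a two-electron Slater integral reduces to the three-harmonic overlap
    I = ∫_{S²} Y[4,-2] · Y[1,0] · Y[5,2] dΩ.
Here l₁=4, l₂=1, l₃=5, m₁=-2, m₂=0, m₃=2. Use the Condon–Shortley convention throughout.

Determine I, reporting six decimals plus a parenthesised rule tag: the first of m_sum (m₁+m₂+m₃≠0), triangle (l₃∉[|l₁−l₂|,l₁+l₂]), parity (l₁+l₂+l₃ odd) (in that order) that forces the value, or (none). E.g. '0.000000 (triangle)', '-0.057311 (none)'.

0.225034 (none)

m-sum 0 ✓  L=10 even ✓  3≤5≤5 ✓
Π(2lᵢ+1) = 9×3×11 = 297
triangle coeff Δ(4,1,5) = 1/495
Σ_t [0,0]: t=0:+1/576 = 1/576
(3j)²=5/99 [(4 1 5; 0 0 0)], sign=-1
Σ_t [0,0]: t=0:+1/1440 = 1/1440
(3j)²=7/165 [(4 1 5; -2 0 2)], sign=-1
⇒ 4πI² = 7/11
I = (+1)√(7/11/(4π)) = 0.22503380
No selection rule forces the value: the integral is nonzero (none).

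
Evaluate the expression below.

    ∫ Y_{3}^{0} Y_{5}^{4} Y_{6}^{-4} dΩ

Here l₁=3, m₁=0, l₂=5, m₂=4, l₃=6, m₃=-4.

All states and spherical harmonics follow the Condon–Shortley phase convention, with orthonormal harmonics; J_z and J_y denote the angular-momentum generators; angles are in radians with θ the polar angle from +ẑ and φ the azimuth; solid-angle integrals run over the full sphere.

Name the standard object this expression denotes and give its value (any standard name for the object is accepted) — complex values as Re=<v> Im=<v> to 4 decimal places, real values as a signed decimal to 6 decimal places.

This is a Gaunt coefficient — the integral of a triple product of spherical harmonics over the sphere.
m-sum 0 ✓  L=14 even ✓  2≤6≤8 ✓
Π(2lᵢ+1) = 7×11×13 = 1001
triangle coeff Δ(3,5,6) = 1/675675
Σ_t [0,2]: t=0:+1/8640 t=1:−1/2304 t=2:+1/8640 = -7/34560
(3j)²=7/429 [(3 5 6; 0 0 0)], sign=-1
Σ_t [1,2]: t=1:−1/161280 t=2:+1/60480 = 1/96768
(3j)²=15/1001 [(3 5 6; 0 4 -4)], sign=+1
⇒ 4πI² = 35/143
I = (-1)√(35/143/(4π)) = -0.13956004

Gaunt coefficient, -0.139560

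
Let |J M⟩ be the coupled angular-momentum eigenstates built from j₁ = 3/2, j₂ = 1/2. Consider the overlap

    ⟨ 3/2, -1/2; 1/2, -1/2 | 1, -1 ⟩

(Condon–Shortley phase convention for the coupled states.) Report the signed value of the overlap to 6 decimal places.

+√(1/4) = +0.500000

j₁+j₂−J=1  J+j₁−j₂=2  J−j₁+j₂=0  j₁+j₂+J+1=4
(j₁±m₁, j₂±m₂, J±M) = (1,2,0,1,0,2)
P² = 1
sum k=0..0:
  [0] +1/2 = 1/2
S = 1/2
C² = P²·S² = 1/4 ; C = +0.500000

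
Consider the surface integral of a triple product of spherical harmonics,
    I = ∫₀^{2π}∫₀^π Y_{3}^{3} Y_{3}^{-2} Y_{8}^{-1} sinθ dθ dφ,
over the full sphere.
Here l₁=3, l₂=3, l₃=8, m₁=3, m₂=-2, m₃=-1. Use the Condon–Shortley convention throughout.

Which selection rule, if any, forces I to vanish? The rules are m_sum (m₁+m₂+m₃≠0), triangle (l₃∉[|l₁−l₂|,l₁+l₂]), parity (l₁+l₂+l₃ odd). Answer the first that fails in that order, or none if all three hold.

azimuthal sum: 3 − 2 − 1 = 0  ✓
l₃ must lie in [0,6]; have l₃=8  ✗
L = 3 + 3 + 8 = 14 (even)

triangle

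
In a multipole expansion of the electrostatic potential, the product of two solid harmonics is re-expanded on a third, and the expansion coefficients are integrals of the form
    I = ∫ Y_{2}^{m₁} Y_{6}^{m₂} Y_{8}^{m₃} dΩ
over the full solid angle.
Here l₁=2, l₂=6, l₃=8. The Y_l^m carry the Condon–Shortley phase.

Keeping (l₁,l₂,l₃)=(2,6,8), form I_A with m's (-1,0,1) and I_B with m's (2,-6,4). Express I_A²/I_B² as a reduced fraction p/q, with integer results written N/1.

588/1

l's match ⇒ only the (l;m) 3-j factors differ between A and B.
A: triangle coeff Δ(2,6,8) = 1/30940; Σ_t [0,0]: t=0:+1/3110400 = 1/3110400; (3j)²=21/1105 [(2 6 8; -1 0 1)], sign=-1
B: triangle coeff Δ(2,6,8) = 1/30940; Σ_t [0,0]: t=0:+1/11496038400 = 1/11496038400; (3j)²=1/30940 [(2 6 8; 2 -6 4)], sign=+1
I_A²/I_B² = (21/1105)/(1/30940) = 588/1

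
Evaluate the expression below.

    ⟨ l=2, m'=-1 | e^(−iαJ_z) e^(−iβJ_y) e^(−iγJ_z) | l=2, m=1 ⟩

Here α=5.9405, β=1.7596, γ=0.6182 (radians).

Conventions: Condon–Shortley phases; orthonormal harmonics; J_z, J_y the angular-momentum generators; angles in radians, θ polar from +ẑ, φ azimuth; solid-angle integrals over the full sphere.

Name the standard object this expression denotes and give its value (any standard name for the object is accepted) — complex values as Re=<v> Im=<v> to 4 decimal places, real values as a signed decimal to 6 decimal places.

Wigner D-matrix element, Re=0.2125 Im=-0.3041

This is a Wigner D-matrix element — the rotation-matrix element ⟨l m'| R(α,β,γ) |l m⟩ in the angular-momentum basis.
First d^2_{-1,1}(β=1.7596), then the phase factors e^{-i(-1)α} and e^{-i(1)γ}:
With c≡cos(β/2)=0.637305 and s≡sin(β/2)=0.770611, N=[1·6·6·1]^{1/2}=6.000000
k∈{2,3} keeps every argument non-negative
  k=2: (−1)^0·6.0000/(2)·0.6373^2·0.7706^2 = +0.723581
  k=3: (−1)^1·6.0000/(6)·0.6373^0·0.7706^4 = -0.352648
d^2_{-1,1}(1.7596) = +0.723581 -0.352648 = +0.370933
D = (+0.941856-0.336017i)·(+0.370933)·(+0.814923-0.579569i) = +0.212468-0.304053i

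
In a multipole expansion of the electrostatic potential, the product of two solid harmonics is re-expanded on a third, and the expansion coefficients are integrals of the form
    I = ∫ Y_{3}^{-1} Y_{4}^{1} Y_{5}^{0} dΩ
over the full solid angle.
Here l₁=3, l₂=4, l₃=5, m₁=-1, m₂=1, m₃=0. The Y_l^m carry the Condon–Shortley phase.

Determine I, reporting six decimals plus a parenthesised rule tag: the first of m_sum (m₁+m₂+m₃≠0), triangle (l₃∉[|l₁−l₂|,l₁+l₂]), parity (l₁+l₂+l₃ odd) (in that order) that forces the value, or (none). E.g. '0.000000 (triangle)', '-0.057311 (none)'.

-0.009577 (none)

Checks pass: Σm=0; 12 even; l₃=5∈[1,7].
(2·3+1)(2·4+1)(2·5+1) = 693
Δ: 2! 4! 6! / 13! → 1/180180
sum: t=0:+1/576 t=1:−1/144 t=2:+1/576 = -1/288
3j²(3 4 5; 0 0 0) = Δ·Π!·Σ² = 20/1001  (sign +1)
sum: t=0:+1/5760 t=1:−1/288 t=2:+1/288 = 1/5760
3j²(3 4 5; -1 1 0) = Δ·Π!·Σ² = 1/12012  (sign -1)
combine: 4πI² = 693·20/1001·1/12012 = 15/13013
take √, sign -1: I = -0.00957750
No selection rule forces the value: the integral is nonzero (none).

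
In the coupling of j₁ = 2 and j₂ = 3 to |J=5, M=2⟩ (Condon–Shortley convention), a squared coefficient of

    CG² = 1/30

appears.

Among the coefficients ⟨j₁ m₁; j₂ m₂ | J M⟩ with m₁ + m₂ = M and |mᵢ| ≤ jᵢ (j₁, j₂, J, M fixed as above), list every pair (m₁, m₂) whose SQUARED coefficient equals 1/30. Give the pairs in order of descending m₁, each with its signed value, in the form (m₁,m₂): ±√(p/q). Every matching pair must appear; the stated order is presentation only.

(-1,3): +√(1/30)

Admissible pairs with m₁+m₂ = M = 2: (-1,3), (0,2), (1,1), (2,0)
  (m₁,m₂)=(2,0): CG² = 1/6, CG = +√(1/6)
  (m₁,m₂)=(1,1): CG² = 1/2, CG = +√(1/2)
  (m₁,m₂)=(0,2): CG² = 3/10, CG = +√(3/10)
  (m₁,m₂)=(-1,3): CG² = 1/30, CG = +√(1/30)   ← matches the target
Pairs with CG² = 1/30: (-1,3): +√(1/30)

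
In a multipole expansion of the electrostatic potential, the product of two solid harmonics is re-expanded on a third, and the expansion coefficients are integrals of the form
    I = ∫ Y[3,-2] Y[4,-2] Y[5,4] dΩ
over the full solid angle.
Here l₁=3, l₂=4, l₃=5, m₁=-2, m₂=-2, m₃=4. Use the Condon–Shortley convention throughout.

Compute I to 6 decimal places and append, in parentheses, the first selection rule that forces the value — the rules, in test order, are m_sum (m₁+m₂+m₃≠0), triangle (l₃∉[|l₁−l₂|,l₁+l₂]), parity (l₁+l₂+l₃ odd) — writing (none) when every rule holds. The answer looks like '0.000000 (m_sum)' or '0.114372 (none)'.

0.143343 (none)

Rules hold: Σm=0, L=12 even, 1≤5≤7.
N = 7·9·11 = 693
Δ = 2!·4!·6!/13! = 1/180180
Racah Σ t=0..2: t=0:+1/576 t=1:−1/144 t=2:+1/576 = -1/288
⇒ 3j(3 4 5; 0 0 0)² = 20/1001, sgn +1
Racah Σ t=1..2: t=1:−1/2880 t=2:+1/8640 = -1/4320
⇒ 3j(3 4 5; -2 -2 4)² = 8/429, sgn +1
4πI² = N·(3j₀)²·(3jₘ)² = 480/1859
I = +1·√(0.258203/4π) = 0.14334284
No selection rule forces the value: the integral is nonzero (none).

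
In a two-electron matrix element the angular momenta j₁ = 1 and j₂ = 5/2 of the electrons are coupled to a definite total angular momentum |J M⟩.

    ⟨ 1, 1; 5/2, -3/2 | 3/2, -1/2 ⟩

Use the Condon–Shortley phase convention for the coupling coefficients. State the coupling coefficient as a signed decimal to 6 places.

j₁+j₂−J=2  J+j₁−j₂=0  J−j₁+j₂=3  j₁+j₂+J+1=6
(j₁±m₁, j₂±m₂, J±M) = (2,0,1,4,1,2)
P² = 32/5
sum k=0..0:
  [0] +1/4 = 1/4
S = 1/4
C² = P²·S² = 2/5 ; C = +0.632456

+√(2/5) ≈ +0.632456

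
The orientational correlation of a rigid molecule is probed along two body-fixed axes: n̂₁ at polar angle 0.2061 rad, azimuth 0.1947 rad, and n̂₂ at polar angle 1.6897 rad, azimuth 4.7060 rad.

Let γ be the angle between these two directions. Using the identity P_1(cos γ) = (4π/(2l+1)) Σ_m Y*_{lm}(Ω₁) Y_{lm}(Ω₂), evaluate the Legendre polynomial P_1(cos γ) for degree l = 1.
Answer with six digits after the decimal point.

Expand P_1 via completeness: Σ_{m} conj(Y_{1,m}) at Ω₁ times Y_{1,m} at Ω₂ —
  term(m=-1) = (-0.004845, 0.023766)   from Y*(Ω₁)=(0.069367, 0.013679), Y(Ω₂)=(-0.002192, 0.343048)
  term(m=+0) = (-0.027720, 0.000000)   from Y*(Ω₁)=(0.478262, -0.000000), Y(Ω₂)=(-0.057960, 0.000000)
  term(m=+1) = (-0.004845, -0.023766)   from Y*(Ω₁)=(-0.069367, 0.013679), Y(Ω₂)=(0.002192, 0.343048)
Accumulated sum (-0.037409, 0.000000); after 4π/(2l+1) scaling, (-0.156699, 0.000000) ⇒ P_1 = -0.156699

-0.156699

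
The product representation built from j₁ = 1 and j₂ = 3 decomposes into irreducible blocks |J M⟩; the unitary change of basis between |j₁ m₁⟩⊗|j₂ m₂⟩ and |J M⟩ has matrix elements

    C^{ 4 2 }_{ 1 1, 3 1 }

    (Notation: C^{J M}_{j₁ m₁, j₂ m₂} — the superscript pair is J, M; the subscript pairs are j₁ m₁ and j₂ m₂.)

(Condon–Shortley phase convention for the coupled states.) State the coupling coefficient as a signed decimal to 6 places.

j₁+j₂−J=0  J+j₁−j₂=2  J−j₁+j₂=6  j₁+j₂+J+1=9
(j₁±m₁, j₂±m₂, J±M) = (2,0,4,2,6,2)
P² = 34560/7
sum k=0..0:
  [0] +1/96 = 1/96
S = 1/96
C² = P²·S² = 15/28 ; C = +0.731925

+0.731925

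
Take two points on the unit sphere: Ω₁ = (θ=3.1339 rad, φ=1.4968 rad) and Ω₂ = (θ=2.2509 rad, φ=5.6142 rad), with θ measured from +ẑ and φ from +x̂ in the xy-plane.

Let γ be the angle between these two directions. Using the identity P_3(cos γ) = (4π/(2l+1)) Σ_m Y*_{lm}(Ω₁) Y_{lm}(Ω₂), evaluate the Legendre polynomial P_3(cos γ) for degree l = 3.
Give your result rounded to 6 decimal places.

-0.326429

Summing Y*_{l m}(θ₁,φ₁)·Y_{l m}(θ₂,φ₂) over m ∈ [−3, 3]; prefactor 4π/(2·3+1) = 1.795196:
  m=-3: (-0.00000 - 0.00000j) × (-0.08285 + 0.17774j) = 0.00000 + 0.00000j  (running Σ = 0.00000 + 0.00000j)
  m=-2: (0.00006 - 0.00001j) × (-0.08964 - 0.37804j) = -0.00001 - 0.00002j  (running Σ = -0.00001 - 0.00002j)
  m=-1: (0.00074 + 0.00992j) × (0.19266 + 0.15232j) = -0.00137 + 0.00202j  (running Σ = -0.00138 + 0.00200j)
  m=0: (-0.74622 + 0.00000j) × (0.23998 + 0.00000j) = -0.17908 + 0.00000j  (running Σ = -0.18046 + 0.00200j)
  m=1: (-0.00074 + 0.00992j) × (-0.19266 + 0.15232j) = -0.00137 - 0.00202j  (running Σ = -0.18183 - 0.00002j)
  m=2: (0.00006 + 0.00001j) × (-0.08964 + 0.37804j) = -0.00001 + 0.00002j  (running Σ = -0.18183 + 0.00000j)
  m=3: (0.00000 - 0.00000j) × (0.08285 + 0.17774j) = 0.00000 - 0.00000j  (running Σ = -0.18183 + 0.00000j)
Σ over m = -0.18183 + 0.00000j; ×(4π/7) → -0.32643 + 0.00000j. Real part: -0.326429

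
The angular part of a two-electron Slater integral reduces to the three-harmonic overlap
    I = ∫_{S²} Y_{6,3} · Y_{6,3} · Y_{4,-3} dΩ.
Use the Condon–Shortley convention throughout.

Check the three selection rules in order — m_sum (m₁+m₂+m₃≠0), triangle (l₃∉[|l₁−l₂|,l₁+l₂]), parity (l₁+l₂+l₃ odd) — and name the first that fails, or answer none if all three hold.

azimuthal sum: 3 + 3 − 3 = 3  ✗
0 ≤ 4 ≤ 12 (triangle on l)
L = 6 + 6 + 4 = 16 (even)

m_sum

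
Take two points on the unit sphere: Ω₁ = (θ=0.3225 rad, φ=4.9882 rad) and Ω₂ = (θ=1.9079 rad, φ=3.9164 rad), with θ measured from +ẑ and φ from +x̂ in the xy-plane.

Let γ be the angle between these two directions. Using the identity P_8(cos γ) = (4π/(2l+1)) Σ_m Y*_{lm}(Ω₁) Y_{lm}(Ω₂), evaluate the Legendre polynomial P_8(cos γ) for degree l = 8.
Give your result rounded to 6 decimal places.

0.030594

Expand P_8 via completeness: Σ_{m} conj(Y_{8,m}) at Ω₁ times Y_{8,m} at Ω₂ —
  m=-8: (-0.000031+0.000042i) × (+0.323103+0.027441i) = -0.000011+0.000013i  (running Σ = -0.000011+0.000013i)
  m=-7: (-0.000588-0.000221i) × (+0.296757+0.344375i) = -0.000098-0.000268i  (running Σ = -0.000110-0.000255i)
  m=-6: (+0.000400-0.004750i) × (-0.010823+0.170094i) = +0.000804+0.000119i  (running Σ = +0.000694-0.000136i)
  m=-5: (+0.025406-0.004932i) × (+0.203431-0.182951i) = +0.004266-0.005651i  (running Σ = +0.004960-0.005787i)
  m=-4: (+0.046475+0.092050i) × (+0.285895+0.012119i) = +0.012171+0.026880i  (running Σ = +0.017132+0.021093i)
  m=-3: (-0.216888+0.199380i) × (-0.103413-0.110202i) = +0.044401+0.003283i  (running Σ = +0.061533+0.024376i)
  m=-2: (-0.470804-0.289704i) × (+0.006607-0.311883i) = -0.093465+0.144922i  (running Σ = -0.031932+0.169297i)
  m=-1: (+0.137477-0.485742i) × (-0.067505+0.066090i) = +0.022822+0.041876i  (running Σ = -0.009110+0.211173i)
  m=0: (-0.188992-0.000000i) × (-0.315394+0.000000i) = +0.059607+0.000000i  (running Σ = +0.050497+0.211173i)
  m=1: (-0.137477-0.485742i) × (+0.067505+0.066090i) = +0.022822-0.041876i  (running Σ = +0.073320+0.169297i)
  m=2: (-0.470804+0.289704i) × (+0.006607+0.311883i) = -0.093465-0.144922i  (running Σ = -0.020145+0.024376i)
  m=3: (+0.216888+0.199380i) × (+0.103413-0.110202i) = +0.044401-0.003283i  (running Σ = +0.024256+0.021093i)
  m=4: (+0.046475-0.092050i) × (+0.285895-0.012119i) = +0.012171-0.026880i  (running Σ = +0.036428-0.005787i)
  m=5: (-0.025406-0.004932i) × (-0.203431-0.182951i) = +0.004266+0.005651i  (running Σ = +0.040694-0.000136i)
  m=6: (+0.000400+0.004750i) × (-0.010823-0.170094i) = +0.000804-0.000119i  (running Σ = +0.041497-0.000255i)
  m=7: (+0.000588-0.000221i) × (-0.296757+0.344375i) = -0.000098+0.000268i  (running Σ = +0.041399+0.000013i)
  m=8: (-0.000031-0.000042i) × (+0.323103-0.027441i) = -0.000011-0.000013i  (running Σ = +0.041388+0.000000i)
Accumulated sum +0.041388+0.000000i; after 4π/(2l+1) scaling, +0.030594+0.000000i ⇒ P_8 = 0.030594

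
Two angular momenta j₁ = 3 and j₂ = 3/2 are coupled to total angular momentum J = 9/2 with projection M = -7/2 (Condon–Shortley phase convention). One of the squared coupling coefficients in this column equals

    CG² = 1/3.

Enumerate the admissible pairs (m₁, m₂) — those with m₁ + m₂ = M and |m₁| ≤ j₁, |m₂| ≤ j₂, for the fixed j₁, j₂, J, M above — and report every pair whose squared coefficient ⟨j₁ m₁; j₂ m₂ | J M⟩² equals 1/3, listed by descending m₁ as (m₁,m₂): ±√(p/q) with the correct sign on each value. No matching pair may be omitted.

Admissible pairs with m₁+m₂ = M = -7/2: (-3,-1/2), (-2,-3/2)
  (m₁,m₂)=(-2,-3/2): CG² = 2/3, CG = +√(2/3)
  (m₁,m₂)=(-3,-1/2): CG² = 1/3, CG = +√(1/3)   ← matches the target
Pairs with CG² = 1/3: (-3,-1/2): +√(1/3)

(-3,-1/2): +√(1/3)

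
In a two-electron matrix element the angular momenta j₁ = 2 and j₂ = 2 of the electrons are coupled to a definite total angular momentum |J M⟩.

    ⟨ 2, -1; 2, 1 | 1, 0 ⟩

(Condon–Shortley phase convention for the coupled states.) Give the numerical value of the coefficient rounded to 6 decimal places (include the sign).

+√(1/10) ≈ +0.316228

√[3·3!1!1!/6! · 1!3!3!1!1!1!] = √(9/10)
  +(−1)^2/∏(2,1,1,1,0,0)! = 1/2  (running 1/2)
  +(−1)^3/∏(3,0,0,0,1,1)! = -1/6  (running 1/3)
⟨..|..⟩ = √(9/10)·(1/3) = +0.316228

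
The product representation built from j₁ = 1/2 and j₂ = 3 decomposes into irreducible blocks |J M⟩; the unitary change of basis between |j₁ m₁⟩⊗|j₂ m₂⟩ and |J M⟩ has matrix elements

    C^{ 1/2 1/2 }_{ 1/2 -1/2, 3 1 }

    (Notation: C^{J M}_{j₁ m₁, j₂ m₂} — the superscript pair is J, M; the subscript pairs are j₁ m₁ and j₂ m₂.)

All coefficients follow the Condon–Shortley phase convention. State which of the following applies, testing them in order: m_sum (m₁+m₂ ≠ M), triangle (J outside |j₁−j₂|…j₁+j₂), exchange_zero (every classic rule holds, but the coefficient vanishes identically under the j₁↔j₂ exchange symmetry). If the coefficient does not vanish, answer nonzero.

m-sum: m₁+m₂ = -1/2+1 = 1/2, M = 1/2  ✓
triangle: need |j₁−j₂| ≤ J ≤ j₁+j₂, i.e. J ∈ [5/2, 7/2]; J = 1/2 is outside ✗ ⇒ coefficient is 0

triangle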